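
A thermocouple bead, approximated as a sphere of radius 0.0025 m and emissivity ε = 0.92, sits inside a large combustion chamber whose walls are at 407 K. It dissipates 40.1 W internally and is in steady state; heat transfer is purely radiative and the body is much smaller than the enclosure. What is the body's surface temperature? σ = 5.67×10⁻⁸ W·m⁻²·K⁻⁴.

T ≈ 1770 K

For a small grey body in a large enclosure, net radiated power = εσA(T⁴ − T_w⁴).
Steady state: P = εσA(T⁴ − T_w⁴) with A = 4πr² = 7.854×10⁻⁵ m².
T⁴ = P/(εσA) + T_w⁴ = 40.1/(0.92·5.67×10⁻⁸·7.854×10⁻⁵) + (407)⁴
    = 9.788×10¹² + 2.744×10¹⁰ = 9.815×10¹² K⁴.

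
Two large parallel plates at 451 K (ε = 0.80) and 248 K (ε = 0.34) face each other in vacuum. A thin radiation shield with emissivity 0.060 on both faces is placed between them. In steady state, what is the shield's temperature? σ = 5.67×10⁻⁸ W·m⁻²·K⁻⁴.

In steady state the net flux on the hot side equals that on the cold side.
σ(T₁⁴−T_s⁴)/D₁ = σ(T_s⁴−T₂⁴)/D₂, with D₁ = 1/ε₁+1/ε_s−1 = 16.92, D₂ = 1/ε_s+1/ε₂−1 = 18.61.
Solve for T_s⁴: T_s⁴ = (D₂·T₁⁴ + D₁·T₂⁴)/(D₁+D₂) = 2.347×10¹⁰ K⁴.

T_s ≈ 391 K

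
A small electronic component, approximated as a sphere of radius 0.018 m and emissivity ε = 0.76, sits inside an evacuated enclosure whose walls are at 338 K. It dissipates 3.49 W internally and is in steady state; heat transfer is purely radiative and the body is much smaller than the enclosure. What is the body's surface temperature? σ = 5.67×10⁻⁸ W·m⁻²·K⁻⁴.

T ≈ 426 K

For a small grey body in a large enclosure, net radiated power = εσA(T⁴ − T_w⁴).
Steady state: P = εσA(T⁴ − T_w⁴) with A = 4πr² = 0.004072 m².
T⁴ = P/(εσA) + T_w⁴ = 3.49/(0.76·5.67×10⁻⁸·0.004072) + (338)⁴
    = 1.989×10¹⁰ + 1.305×10¹⁰ = 3.294×10¹⁰ K⁴.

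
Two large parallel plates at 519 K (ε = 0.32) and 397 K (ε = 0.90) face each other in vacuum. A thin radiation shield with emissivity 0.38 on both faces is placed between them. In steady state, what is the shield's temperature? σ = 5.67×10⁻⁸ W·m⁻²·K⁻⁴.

T_s ≈ 453 K

In steady state the net flux on the hot side equals that on the cold side.
σ(T₁⁴−T_s⁴)/D₁ = σ(T_s⁴−T₂⁴)/D₂, with D₁ = 1/ε₁+1/ε_s−1 = 4.757, D₂ = 1/ε_s+1/ε₂−1 = 2.743.
Solve for T_s⁴: T_s⁴ = (D₂·T₁⁴ + D₁·T₂⁴)/(D₁+D₂) = 4.229×10¹⁰ K⁴.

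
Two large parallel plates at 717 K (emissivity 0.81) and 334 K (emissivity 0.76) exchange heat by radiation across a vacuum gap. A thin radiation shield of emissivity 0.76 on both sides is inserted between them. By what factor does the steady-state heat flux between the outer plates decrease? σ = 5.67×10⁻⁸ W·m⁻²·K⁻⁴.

Without shield: q₀ = σΔ(T⁴)/(1/ε₁+1/ε₂−1) with denominator 1.550.
With shield the two gaps are in series; the resistances add: (1/ε₁+1/ε_s−1)+(1/ε_s+1/ε₂−1) = 1.550+1.632 = 3.182.
Heat-flux ratio q₀/q = 3.182/1.550.

factor ≈ 2.05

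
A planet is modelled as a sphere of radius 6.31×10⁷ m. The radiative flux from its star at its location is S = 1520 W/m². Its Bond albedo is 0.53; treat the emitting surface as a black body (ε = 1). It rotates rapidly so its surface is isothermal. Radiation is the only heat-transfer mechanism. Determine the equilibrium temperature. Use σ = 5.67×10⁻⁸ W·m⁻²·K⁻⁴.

T ≈ 237 K

At equilibrium, absorbed power = emitted power.
Absorbing cross-section = πr² = 1.251×10¹⁶ m²; emitting surface = 4πr² = 5.003×10¹⁶ m² (ratio 4).
(1−a)S·A_cross = εσ·A_surf·T⁴  ⇒  T⁴ = (1−a)S/(4σ).
T⁴ = 0.470·1520/(4·5.67×10⁻⁸) = 3.150×10⁹ K⁴.
T = (3.150×10⁹)^(1/4).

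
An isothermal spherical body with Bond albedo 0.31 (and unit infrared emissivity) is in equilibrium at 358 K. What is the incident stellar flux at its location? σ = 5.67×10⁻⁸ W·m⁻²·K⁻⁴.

(1−a)S·πr² = σ·4πr²·T⁴ ⇒ S = 4σT⁴/(1−a).
S = 4·5.67×10⁻⁸·1.643×10¹⁰/0.690.

S ≈ 5400 W/m²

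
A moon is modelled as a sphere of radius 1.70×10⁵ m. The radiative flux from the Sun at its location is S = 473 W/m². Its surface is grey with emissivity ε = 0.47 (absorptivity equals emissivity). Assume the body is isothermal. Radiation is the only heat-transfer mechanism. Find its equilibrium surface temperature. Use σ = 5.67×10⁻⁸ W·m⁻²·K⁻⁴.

At equilibrium, absorbed power = emitted power.
Absorbing cross-section = πr² = 9.079×10¹⁰ m²; emitting surface = 4πr² = 3.632×10¹¹ m² (ratio 4).
εS·A_cross = εσ·A_surf·T⁴  ⇒  T⁴ = S/(4σ)   (ε cancels).
T⁴ = 473/(4·5.67×10⁻⁸) = 2.086×10⁹ K⁴.
T = (2.086×10⁹)^(1/4).

T ≈ 214 K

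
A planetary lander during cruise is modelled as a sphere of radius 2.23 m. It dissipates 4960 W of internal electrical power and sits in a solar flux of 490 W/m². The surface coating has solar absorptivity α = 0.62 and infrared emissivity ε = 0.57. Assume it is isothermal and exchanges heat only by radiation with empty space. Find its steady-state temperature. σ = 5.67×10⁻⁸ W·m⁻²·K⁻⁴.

At steady state, absorbed solar power + internal power = radiated power.
Absorbed: α·S·A_cross = 0.62·490·15.62 = 4746 W (cross-section πr²).
Total input = 4746 + 4960 = 9706 W.
Radiated: εσ·A_surf·T⁴ with A_surf = 4πr² = 62.49 m².
T⁴ = 9706/(0.57·5.67×10⁻⁸·62.49) = 4.806×10⁹ K⁴.

T ≈ 263 K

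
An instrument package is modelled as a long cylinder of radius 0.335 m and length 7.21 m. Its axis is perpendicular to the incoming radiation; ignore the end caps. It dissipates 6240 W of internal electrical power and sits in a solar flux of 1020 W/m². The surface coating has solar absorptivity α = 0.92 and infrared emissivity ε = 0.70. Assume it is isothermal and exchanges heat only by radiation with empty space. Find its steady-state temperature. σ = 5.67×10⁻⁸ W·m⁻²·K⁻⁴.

T ≈ 366 K

At steady state, absorbed solar power + internal power = radiated power.
Absorbed: α·S·A_cross = 0.92·1020·4.831 = 4533 W (cross-section 2rL).
Total input = 4533 + 6240 = 10770 W.
Radiated: εσ·A_surf·T⁴ with A_surf = 2πrL = 15.18 m².
T⁴ = 10770/(0.70·5.67×10⁻⁸·15.18) = 1.789×10¹⁰ K⁴.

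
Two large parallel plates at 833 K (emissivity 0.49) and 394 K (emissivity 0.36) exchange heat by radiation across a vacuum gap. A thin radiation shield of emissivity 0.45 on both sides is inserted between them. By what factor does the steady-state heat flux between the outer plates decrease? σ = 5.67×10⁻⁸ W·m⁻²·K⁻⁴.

factor ≈ 1.90

Without shield: q₀ = σΔ(T⁴)/(1/ε₁+1/ε₂−1) with denominator 3.819.
With shield the two gaps are in series; the resistances add: (1/ε₁+1/ε_s−1)+(1/ε_s+1/ε₂−1) = 3.263+4.000 = 7.263.
Heat-flux ratio q₀/q = 7.263/3.819.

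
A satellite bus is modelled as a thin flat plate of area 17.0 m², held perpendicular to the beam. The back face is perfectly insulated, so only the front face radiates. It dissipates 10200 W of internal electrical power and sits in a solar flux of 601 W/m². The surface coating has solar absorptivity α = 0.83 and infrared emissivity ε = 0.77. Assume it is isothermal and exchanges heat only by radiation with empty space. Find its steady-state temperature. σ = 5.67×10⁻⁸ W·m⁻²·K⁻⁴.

At steady state, absorbed solar power + internal power = radiated power.
Absorbed: α·S·A_cross = 0.83·601·17.00 = 8480 W (cross-section A).
Total input = 8480 + 10200 = 18680 W.
Radiated: εσ·A_surf·T⁴ with A_surf = A = 17.00 m².
T⁴ = 18680/(0.77·5.67×10⁻⁸·17.00) = 2.517×10¹⁰ K⁴.

T ≈ 398 K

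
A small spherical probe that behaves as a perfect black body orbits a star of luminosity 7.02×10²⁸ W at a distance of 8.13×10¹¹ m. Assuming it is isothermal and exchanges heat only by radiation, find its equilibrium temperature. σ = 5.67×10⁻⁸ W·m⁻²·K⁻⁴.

First find the stellar flux at distance d: S = L/(4πd²) = 7.02×10²⁸/(4π·(8.13×10¹¹)²) = 8452 W/m².
For an isothermal sphere, absorbed (1−a)S·πr² = emitted σ·4πr²·T⁴, so T⁴ = (1−a)S/(4σ).
T⁴ = 1.00·8452/(4·5.67×10⁻⁸) = 3.727×10¹⁰ K⁴.

T ≈ 439 K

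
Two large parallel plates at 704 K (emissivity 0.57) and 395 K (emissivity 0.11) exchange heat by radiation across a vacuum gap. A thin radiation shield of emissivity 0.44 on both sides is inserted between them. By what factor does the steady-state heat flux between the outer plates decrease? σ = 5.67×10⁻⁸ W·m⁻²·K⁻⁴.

Without shield: q₀ = σΔ(T⁴)/(1/ε₁+1/ε₂−1) with denominator 9.845.
With shield the two gaps are in series; the resistances add: (1/ε₁+1/ε_s−1)+(1/ε_s+1/ε₂−1) = 3.027+10.36 = 13.39.
Heat-flux ratio q₀/q = 13.39/9.845.

factor ≈ 1.36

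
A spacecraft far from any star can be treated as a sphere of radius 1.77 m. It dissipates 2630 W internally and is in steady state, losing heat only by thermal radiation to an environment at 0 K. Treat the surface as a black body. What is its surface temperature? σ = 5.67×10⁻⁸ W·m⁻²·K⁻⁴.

T ≈ 185 K

Steady state: internal power = radiated power, P = εσA T⁴.
Radiating area A = 4πr² = 39.37 m².
T⁴ = P/(εσA) = 2630/(1.0·5.67×10⁻⁸·39.37) = 1.178×10⁹ K⁴.
T = (1.178×10⁹)^(1/4).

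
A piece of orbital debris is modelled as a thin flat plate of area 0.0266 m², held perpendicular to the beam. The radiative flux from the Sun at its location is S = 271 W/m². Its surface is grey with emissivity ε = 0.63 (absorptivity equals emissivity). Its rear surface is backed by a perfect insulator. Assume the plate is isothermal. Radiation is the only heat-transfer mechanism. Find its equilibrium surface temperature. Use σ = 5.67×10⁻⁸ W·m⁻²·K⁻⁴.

At equilibrium, absorbed power = emitted power.
Absorbing cross-section = A = 0.02660 m²; emitting surface = A = 0.02660 m² (ratio 1).
εS·A_cross = εσ·A_surf·T⁴  ⇒  T⁴ = S/(1σ)   (ε cancels).
T⁴ = 271/(1·5.67×10⁻⁸) = 4.780×10⁹ K⁴.
T = (4.780×10⁹)^(1/4).

T ≈ 263 K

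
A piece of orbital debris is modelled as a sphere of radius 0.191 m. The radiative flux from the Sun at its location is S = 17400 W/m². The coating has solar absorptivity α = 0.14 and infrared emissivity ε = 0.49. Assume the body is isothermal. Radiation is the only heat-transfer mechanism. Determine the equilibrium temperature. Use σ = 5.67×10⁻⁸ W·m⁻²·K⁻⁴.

T ≈ 385 K

At equilibrium, absorbed power = emitted power.
Absorbing cross-section = πr² = 0.1146 m²; emitting surface = 4πr² = 0.4584 m² (ratio 4).
αS·A_cross = εσ·A_surf·T⁴  ⇒  T⁴ = αS/(ε·4σ).
T⁴ = 0.140·17400/(0.49·4·5.67×10⁻⁸) = 2.192×10¹⁰ K⁴.
T = (2.192×10¹⁰)^(1/4).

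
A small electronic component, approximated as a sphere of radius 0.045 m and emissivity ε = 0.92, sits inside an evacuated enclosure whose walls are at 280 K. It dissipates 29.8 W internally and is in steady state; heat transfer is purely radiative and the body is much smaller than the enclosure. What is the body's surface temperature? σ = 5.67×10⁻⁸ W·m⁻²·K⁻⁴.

T ≈ 411 K

For a small grey body in a large enclosure, net radiated power = εσA(T⁴ − T_w⁴).
Steady state: P = εσA(T⁴ − T_w⁴) with A = 4πr² = 0.02545 m².
T⁴ = P/(εσA) + T_w⁴ = 29.8/(0.92·5.67×10⁻⁸·0.02545) + (280)⁴
    = 2.245×10¹⁰ + 6.147×10⁹ = 2.860×10¹⁰ K⁴.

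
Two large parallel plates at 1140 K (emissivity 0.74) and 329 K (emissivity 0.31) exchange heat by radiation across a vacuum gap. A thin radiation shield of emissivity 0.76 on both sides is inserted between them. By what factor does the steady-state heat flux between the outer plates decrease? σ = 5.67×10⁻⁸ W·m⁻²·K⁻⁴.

factor ≈ 1.46

Without shield: q₀ = σΔ(T⁴)/(1/ε₁+1/ε₂−1) with denominator 3.577.
With shield the two gaps are in series; the resistances add: (1/ε₁+1/ε_s−1)+(1/ε_s+1/ε₂−1) = 1.667+3.542 = 5.209.
Heat-flux ratio q₀/q = 5.209/3.577.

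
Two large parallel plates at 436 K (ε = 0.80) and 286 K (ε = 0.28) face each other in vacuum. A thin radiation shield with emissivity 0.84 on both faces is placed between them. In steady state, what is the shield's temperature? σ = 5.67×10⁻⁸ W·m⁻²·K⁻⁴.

T_s ≈ 409 K

In steady state the net flux on the hot side equals that on the cold side.
σ(T₁⁴−T_s⁴)/D₁ = σ(T_s⁴−T₂⁴)/D₂, with D₁ = 1/ε₁+1/ε_s−1 = 1.440, D₂ = 1/ε_s+1/ε₂−1 = 3.762.
Solve for T_s⁴: T_s⁴ = (D₂·T₁⁴ + D₁·T₂⁴)/(D₁+D₂) = 2.798×10¹⁰ K⁴.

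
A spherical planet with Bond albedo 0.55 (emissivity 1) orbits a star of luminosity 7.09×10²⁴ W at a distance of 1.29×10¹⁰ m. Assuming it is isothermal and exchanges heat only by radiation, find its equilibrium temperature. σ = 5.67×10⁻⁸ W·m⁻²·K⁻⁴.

First find the stellar flux at distance d: S = L/(4πd²) = 7.09×10²⁴/(4π·(1.29×10¹⁰)²) = 3390 W/m².
For an isothermal sphere, absorbed (1−a)S·πr² = emitted σ·4πr²·T⁴, so T⁴ = (1−a)S/(4σ).
T⁴ = 0.450·3390/(4·5.67×10⁻⁸) = 6.727×10⁹ K⁴.

T ≈ 286 K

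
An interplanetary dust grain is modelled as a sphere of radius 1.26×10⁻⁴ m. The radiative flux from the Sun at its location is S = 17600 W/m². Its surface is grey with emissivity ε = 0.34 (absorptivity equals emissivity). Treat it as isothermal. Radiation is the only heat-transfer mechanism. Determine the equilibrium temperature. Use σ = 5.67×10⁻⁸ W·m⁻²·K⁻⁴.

T ≈ 528 K

At equilibrium, absorbed power = emitted power.
Absorbing cross-section = πr² = 4.988×10⁻⁸ m²; emitting surface = 4πr² = 1.995×10⁻⁷ m² (ratio 4).
εS·A_cross = εσ·A_surf·T⁴  ⇒  T⁴ = S/(4σ)   (ε cancels).
T⁴ = 17600/(4·5.67×10⁻⁸) = 7.760×10¹⁰ K⁴.
T = (7.760×10¹⁰)^(1/4).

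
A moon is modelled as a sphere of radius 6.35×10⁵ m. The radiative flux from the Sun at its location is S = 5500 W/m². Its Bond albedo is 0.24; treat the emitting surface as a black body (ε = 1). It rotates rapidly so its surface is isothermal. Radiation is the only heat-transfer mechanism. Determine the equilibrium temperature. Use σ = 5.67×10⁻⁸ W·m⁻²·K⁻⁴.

T ≈ 368 K

At equilibrium, absorbed power = emitted power.
Absorbing cross-section = πr² = 1.267×10¹² m²; emitting surface = 4πr² = 5.067×10¹² m² (ratio 4).
(1−a)S·A_cross = εσ·A_surf·T⁴  ⇒  T⁴ = (1−a)S/(4σ).
T⁴ = 0.760·5500/(4·5.67×10⁻⁸) = 1.843×10¹⁰ K⁴.
T = (1.843×10¹⁰)^(1/4).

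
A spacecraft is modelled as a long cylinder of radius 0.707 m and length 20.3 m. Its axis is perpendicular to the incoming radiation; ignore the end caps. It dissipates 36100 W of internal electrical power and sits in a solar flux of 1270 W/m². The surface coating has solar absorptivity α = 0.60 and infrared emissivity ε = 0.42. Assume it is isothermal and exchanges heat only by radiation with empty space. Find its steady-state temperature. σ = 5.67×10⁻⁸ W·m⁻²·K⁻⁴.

At steady state, absorbed solar power + internal power = radiated power.
Absorbed: α·S·A_cross = 0.60·1270·28.70 = 21870 W (cross-section 2rL).
Total input = 21870 + 36100 = 57970 W.
Radiated: εσ·A_surf·T⁴ with A_surf = 2πrL = 90.18 m².
T⁴ = 57970/(0.42·5.67×10⁻⁸·90.18) = 2.700×10¹⁰ K⁴.

T ≈ 405 K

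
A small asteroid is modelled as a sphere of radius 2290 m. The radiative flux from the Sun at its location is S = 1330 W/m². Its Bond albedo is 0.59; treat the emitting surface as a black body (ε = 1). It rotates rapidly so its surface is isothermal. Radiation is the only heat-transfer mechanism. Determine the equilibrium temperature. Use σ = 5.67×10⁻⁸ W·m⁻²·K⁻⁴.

T ≈ 221 K

At equilibrium, absorbed power = emitted power.
Absorbing cross-section = πr² = 1.647×10⁷ m²; emitting surface = 4πr² = 6.590×10⁷ m² (ratio 4).
(1−a)S·A_cross = εσ·A_surf·T⁴  ⇒  T⁴ = (1−a)S/(4σ).
T⁴ = 0.410·1330/(4·5.67×10⁻⁸) = 2.404×10⁹ K⁴.
T = (2.404×10⁹)^(1/4).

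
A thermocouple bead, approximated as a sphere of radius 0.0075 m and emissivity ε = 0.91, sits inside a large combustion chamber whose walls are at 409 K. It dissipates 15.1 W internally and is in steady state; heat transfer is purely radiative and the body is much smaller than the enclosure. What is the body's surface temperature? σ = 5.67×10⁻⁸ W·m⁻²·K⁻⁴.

T ≈ 815 K

For a small grey body in a large enclosure, net radiated power = εσA(T⁴ − T_w⁴).
Steady state: P = εσA(T⁴ − T_w⁴) with A = 4πr² = 7.069×10⁻⁴ m².
T⁴ = P/(εσA) + T_w⁴ = 15.1/(0.91·5.67×10⁻⁸·7.069×10⁻⁴) + (409)⁴
    = 4.140×10¹¹ + 2.798×10¹⁰ = 4.420×10¹¹ K⁴.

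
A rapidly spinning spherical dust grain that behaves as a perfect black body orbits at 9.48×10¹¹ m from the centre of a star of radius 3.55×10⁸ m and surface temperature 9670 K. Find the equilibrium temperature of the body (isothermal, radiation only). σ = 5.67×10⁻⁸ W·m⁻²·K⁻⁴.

The star's surface emits σT_*⁴; at distance d the flux is S = σT_*⁴(R_*/d)².
S = 5.67×10⁻⁸·(9670)⁴·(3.55×10⁸/9.48×10¹¹)² = 69.52 W/m².
For an isothermal sphere T⁴ = (1−a)S/(4σ) = 3.065×10⁸ K⁴.

T ≈ 132 K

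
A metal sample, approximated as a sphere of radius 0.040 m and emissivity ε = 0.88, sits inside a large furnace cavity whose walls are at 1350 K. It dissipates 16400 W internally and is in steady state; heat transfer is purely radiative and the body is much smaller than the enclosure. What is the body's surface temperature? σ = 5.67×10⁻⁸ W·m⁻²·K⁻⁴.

For a small grey body in a large enclosure, net radiated power = εσA(T⁴ − T_w⁴).
Steady state: P = εσA(T⁴ − T_w⁴) with A = 4πr² = 0.02011 m².
T⁴ = P/(εσA) + T_w⁴ = 16400/(0.88·5.67×10⁻⁸·0.02011) + (1350)⁴
    = 1.635×10¹³ + 3.322×10¹² = 1.967×10¹³ K⁴.

T ≈ 2110 K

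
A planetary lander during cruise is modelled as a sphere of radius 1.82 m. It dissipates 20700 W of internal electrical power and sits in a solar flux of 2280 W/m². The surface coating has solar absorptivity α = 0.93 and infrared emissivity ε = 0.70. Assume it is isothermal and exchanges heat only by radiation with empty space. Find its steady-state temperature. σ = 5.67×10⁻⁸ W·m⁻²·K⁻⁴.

T ≈ 401 K

At steady state, absorbed solar power + internal power = radiated power.
Absorbed: α·S·A_cross = 0.93·2280·10.41 = 22070 W (cross-section πr²).
Total input = 22070 + 20700 = 42770 W.
Radiated: εσ·A_surf·T⁴ with A_surf = 4πr² = 41.62 m².
T⁴ = 42770/(0.70·5.67×10⁻⁸·41.62) = 2.589×10¹⁰ K⁴.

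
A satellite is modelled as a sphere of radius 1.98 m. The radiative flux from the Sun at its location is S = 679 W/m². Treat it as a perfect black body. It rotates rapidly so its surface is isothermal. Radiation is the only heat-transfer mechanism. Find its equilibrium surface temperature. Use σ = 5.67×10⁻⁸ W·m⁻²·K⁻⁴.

At equilibrium, absorbed power = emitted power.
Absorbing cross-section = πr² = 12.32 m²; emitting surface = 4πr² = 49.27 m² (ratio 4).
S·A_cross = εσ·A_surf·T⁴  ⇒  T⁴ = S/(4σ).
T⁴ = 1.00·679/(4·5.67×10⁻⁸) = 2.994×10⁹ K⁴.
T = (2.994×10⁹)^(1/4).

T ≈ 234 K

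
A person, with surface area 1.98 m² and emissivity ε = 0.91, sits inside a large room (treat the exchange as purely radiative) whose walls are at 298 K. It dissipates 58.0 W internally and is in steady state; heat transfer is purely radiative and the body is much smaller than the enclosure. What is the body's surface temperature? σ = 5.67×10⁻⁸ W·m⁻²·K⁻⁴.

For a small grey body in a large enclosure, net radiated power = εσA(T⁴ − T_w⁴).
Steady state: P = εσA(T⁴ − T_w⁴) with A = 1.98 m².
T⁴ = P/(εσA) + T_w⁴ = 58.0/(0.91·5.67×10⁻⁸·1.980) + (298)⁴
    = 5.677×10⁸ + 7.886×10⁹ = 8.454×10⁹ K⁴.

T ≈ 303 K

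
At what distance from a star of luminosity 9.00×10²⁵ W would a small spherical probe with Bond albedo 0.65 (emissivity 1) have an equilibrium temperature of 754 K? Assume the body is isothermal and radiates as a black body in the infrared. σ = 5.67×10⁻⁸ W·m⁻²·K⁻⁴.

For an isothermal black-emitting sphere, (1−a)S·πr² = σ·4πr²·T⁴ ⇒ S = 4σT⁴/(1−a).
S = 4·5.67×10⁻⁸·(754)⁴/0.350 = 2.094×10⁵ W/m².
Flux falls as S = L/(4πd²), so d = √(L/(4πS)) = √(9.00×10²⁵/(4π·2.094×10⁵)).

d ≈ 5.85×10⁹ m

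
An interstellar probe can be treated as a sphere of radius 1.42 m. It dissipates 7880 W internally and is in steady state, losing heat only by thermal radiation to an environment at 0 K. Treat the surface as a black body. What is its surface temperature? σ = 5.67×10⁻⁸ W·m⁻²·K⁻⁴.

T ≈ 272 K

Steady state: internal power = radiated power, P = εσA T⁴.
Radiating area A = 4πr² = 25.34 m².
T⁴ = P/(εσA) = 7880/(1.0·5.67×10⁻⁸·25.34) = 5.485×10⁹ K⁴.
T = (5.485×10⁹)^(1/4).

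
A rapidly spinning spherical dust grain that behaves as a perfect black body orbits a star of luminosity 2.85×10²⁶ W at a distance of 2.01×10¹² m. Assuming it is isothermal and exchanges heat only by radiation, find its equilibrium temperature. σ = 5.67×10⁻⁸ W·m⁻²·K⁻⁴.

First find the stellar flux at distance d: S = L/(4πd²) = 2.85×10²⁶/(4π·(2.01×10¹²)²) = 5.614 W/m².
For an isothermal sphere, absorbed (1−a)S·πr² = emitted σ·4πr²·T⁴, so T⁴ = (1−a)S/(4σ).
T⁴ = 1.00·5.614/(4·5.67×10⁻⁸) = 2.475×10⁷ K⁴.

T ≈ 70.5 K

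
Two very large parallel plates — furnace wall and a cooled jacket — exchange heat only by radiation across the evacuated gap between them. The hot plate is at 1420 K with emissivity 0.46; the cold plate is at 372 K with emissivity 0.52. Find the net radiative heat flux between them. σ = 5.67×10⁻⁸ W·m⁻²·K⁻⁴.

q ≈ 74100 W/m²

For two infinite grey parallel plates, q = σ(T₁⁴ − T₂⁴)/(1/ε₁ + 1/ε₂ − 1).
T₁⁴ − T₂⁴ = 4.066×10¹² − 1.915×10¹⁰ = 4.047×10¹² K⁴.
1/ε₁ + 1/ε₂ − 1 = 2.174 + 1.923 − 1 = 3.097.
q = 5.67×10⁻⁸ × 4.047×10¹² / 3.097.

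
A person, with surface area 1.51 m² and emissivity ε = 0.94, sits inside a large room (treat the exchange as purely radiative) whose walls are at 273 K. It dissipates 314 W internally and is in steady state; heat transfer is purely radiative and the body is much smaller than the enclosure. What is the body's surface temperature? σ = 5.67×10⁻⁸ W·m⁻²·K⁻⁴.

T ≈ 312 K

For a small grey body in a large enclosure, net radiated power = εσA(T⁴ − T_w⁴).
Steady state: P = εσA(T⁴ − T_w⁴) with A = 1.51 m².
T⁴ = P/(εσA) + T_w⁴ = 314/(0.94·5.67×10⁻⁸·1.510) + (273)⁴
    = 3.902×10⁹ + 5.555×10⁹ = 9.456×10⁹ K⁴.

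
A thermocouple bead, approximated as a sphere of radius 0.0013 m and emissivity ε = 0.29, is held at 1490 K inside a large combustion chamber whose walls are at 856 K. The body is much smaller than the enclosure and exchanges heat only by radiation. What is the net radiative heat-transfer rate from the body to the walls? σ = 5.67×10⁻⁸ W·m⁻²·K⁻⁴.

For a small grey body in a large enclosure: P_net = εσA(T_body⁴ − T_wall⁴).
A = 4πr² = 2.124×10⁻⁵ m²; T_body⁴ − T_wall⁴ = 4.929×10¹² − 5.369×10¹¹ = 4.392×10¹² K⁴.
|P_net| = 0.29·5.67×10⁻⁸·2.124×10⁻⁵·4.392×10¹².

P_net ≈ 1.53 W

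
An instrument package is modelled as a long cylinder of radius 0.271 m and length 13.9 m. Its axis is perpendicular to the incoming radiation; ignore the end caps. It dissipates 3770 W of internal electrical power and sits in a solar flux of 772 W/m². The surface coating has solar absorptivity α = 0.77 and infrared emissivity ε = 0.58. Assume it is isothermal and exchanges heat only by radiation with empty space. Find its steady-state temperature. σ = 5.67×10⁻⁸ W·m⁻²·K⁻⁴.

At steady state, absorbed solar power + internal power = radiated power.
Absorbed: α·S·A_cross = 0.77·772·7.534 = 4478 W (cross-section 2rL).
Total input = 4478 + 3770 = 8248 W.
Radiated: εσ·A_surf·T⁴ with A_surf = 2πrL = 23.67 m².
T⁴ = 8248/(0.58·5.67×10⁻⁸·23.67) = 1.060×10¹⁰ K⁴.

T ≈ 321 K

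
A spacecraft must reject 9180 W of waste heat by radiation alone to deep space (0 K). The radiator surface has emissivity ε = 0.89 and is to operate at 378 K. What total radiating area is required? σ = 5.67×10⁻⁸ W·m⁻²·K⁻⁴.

P = εσA T⁴ ⇒ A = P/(εσT⁴).
T⁴ = 2.042×10¹⁰ K⁴.
A = 9180/(0.89 × 5.67×10⁻⁸ × 2.042×10¹⁰).

A ≈ 8.91 m²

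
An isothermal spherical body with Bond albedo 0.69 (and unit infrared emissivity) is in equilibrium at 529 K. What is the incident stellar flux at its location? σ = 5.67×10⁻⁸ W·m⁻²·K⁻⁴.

S ≈ 57300 W/m²

(1−a)S·πr² = σ·4πr²·T⁴ ⇒ S = 4σT⁴/(1−a).
S = 4·5.67×10⁻⁸·7.831×10¹⁰/0.310.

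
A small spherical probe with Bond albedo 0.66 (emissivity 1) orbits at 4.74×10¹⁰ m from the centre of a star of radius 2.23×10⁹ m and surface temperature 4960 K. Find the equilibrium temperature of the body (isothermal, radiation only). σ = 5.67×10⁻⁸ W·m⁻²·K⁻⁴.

T ≈ 581 K

The star's surface emits σT_*⁴; at distance d the flux is S = σT_*⁴(R_*/d)².
S = 5.67×10⁻⁸·(4960)⁴·(2.23×10⁹/4.74×10¹⁰)² = 75960 W/m².
For an isothermal sphere T⁴ = (1−a)S/(4σ) = 1.139×10¹¹ K⁴.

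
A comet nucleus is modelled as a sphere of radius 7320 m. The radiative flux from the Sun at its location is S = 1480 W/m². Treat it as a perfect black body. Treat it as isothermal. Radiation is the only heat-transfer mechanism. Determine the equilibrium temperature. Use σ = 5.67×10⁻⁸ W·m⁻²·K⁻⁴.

T ≈ 284 K

At equilibrium, absorbed power = emitted power.
Absorbing cross-section = πr² = 1.683×10⁸ m²; emitting surface = 4πr² = 6.733×10⁸ m² (ratio 4).
S·A_cross = εσ·A_surf·T⁴  ⇒  T⁴ = S/(4σ).
T⁴ = 1.00·1480/(4·5.67×10⁻⁸) = 6.526×10⁹ K⁴.
T = (6.526×10⁹)^(1/4).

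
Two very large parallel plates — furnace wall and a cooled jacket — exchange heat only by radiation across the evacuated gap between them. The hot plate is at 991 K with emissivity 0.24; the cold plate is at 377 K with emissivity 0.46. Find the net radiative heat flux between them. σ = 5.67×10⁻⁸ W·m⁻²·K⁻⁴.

q ≈ 10000 W/m²

For two infinite grey parallel plates, q = σ(T₁⁴ − T₂⁴)/(1/ε₁ + 1/ε₂ − 1).
T₁⁴ − T₂⁴ = 9.645×10¹¹ − 2.020×10¹⁰ = 9.443×10¹¹ K⁴.
1/ε₁ + 1/ε₂ − 1 = 4.167 + 2.174 − 1 = 5.341.
q = 5.67×10⁻⁸ × 9.443×10¹¹ / 5.341.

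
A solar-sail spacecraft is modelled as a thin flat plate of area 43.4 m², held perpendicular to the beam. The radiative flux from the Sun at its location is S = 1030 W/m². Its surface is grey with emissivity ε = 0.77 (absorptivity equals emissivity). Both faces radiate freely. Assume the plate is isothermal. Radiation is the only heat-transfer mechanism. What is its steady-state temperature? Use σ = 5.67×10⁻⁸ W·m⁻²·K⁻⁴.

At equilibrium, absorbed power = emitted power.
Absorbing cross-section = A = 43.40 m²; emitting surface = 2A = 86.80 m² (ratio 2).
εS·A_cross = εσ·A_surf·T⁴  ⇒  T⁴ = S/(2σ)   (ε cancels).
T⁴ = 1030/(2·5.67×10⁻⁸) = 9.083×10⁹ K⁴.
T = (9.083×10⁹)^(1/4).

T ≈ 309 K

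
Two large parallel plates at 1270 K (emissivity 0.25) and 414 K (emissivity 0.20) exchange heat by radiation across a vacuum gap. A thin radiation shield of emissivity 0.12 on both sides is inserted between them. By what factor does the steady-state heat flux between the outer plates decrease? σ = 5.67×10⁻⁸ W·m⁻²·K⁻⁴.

Without shield: q₀ = σΔ(T⁴)/(1/ε₁+1/ε₂−1) with denominator 8.000.
With shield the two gaps are in series; the resistances add: (1/ε₁+1/ε_s−1)+(1/ε_s+1/ε₂−1) = 11.33+12.33 = 23.67.
Heat-flux ratio q₀/q = 23.67/8.000.

factor ≈ 2.96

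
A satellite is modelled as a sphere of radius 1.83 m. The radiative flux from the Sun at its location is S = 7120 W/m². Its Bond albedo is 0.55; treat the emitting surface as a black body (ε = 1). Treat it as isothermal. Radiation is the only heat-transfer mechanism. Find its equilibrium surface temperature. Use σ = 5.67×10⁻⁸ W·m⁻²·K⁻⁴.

At equilibrium, absorbed power = emitted power.
Absorbing cross-section = πr² = 10.52 m²; emitting surface = 4πr² = 42.08 m² (ratio 4).
(1−a)S·A_cross = εσ·A_surf·T⁴  ⇒  T⁴ = (1−a)S/(4σ).
T⁴ = 0.450·7120/(4·5.67×10⁻⁸) = 1.413×10¹⁰ K⁴.
T = (1.413×10¹⁰)^(1/4).

T ≈ 345 K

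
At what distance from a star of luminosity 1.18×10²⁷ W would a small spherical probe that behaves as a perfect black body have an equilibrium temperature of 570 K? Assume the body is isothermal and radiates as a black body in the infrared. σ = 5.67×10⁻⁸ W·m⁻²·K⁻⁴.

d ≈ 6.26×10¹⁰ m

For an isothermal black-emitting sphere, (1−a)S·πr² = σ·4πr²·T⁴ ⇒ S = 4σT⁴/(1−a).
S = 4·5.67×10⁻⁸·(570)⁴/1.00 = 23940 W/m².
Flux falls as S = L/(4πd²), so d = √(L/(4πS)) = √(1.18×10²⁷/(4π·23940)).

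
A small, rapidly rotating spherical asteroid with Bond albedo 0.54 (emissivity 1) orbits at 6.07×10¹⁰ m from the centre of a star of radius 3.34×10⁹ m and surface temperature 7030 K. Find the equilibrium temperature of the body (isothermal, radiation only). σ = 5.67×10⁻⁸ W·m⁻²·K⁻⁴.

The star's surface emits σT_*⁴; at distance d the flux is S = σT_*⁴(R_*/d)².
S = 5.67×10⁻⁸·(7030)⁴·(3.34×10⁹/6.07×10¹⁰)² = 4.193×10⁵ W/m².
For an isothermal sphere T⁴ = (1−a)S/(4σ) = 8.504×10¹¹ K⁴.

T ≈ 960 K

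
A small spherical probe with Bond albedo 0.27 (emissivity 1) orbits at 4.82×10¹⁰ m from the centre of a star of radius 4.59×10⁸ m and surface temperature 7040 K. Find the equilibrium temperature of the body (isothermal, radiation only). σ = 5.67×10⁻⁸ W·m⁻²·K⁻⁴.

T ≈ 449 K

The star's surface emits σT_*⁴; at distance d the flux is S = σT_*⁴(R_*/d)².
S = 5.67×10⁻⁸·(7040)⁴·(4.59×10⁸/4.82×10¹⁰)² = 12630 W/m².
For an isothermal sphere T⁴ = (1−a)S/(4σ) = 4.065×10¹⁰ K⁴.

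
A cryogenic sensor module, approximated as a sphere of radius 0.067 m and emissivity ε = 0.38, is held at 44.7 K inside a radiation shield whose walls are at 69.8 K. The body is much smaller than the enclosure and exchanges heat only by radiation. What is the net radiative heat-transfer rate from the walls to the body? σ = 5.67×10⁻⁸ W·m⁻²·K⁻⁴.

P_net ≈ 0.0240 W

For a small grey body in a large enclosure: P_net = εσA(T_body⁴ − T_wall⁴).
A = 4πr² = 0.05641 m²; T_body⁴ − T_wall⁴ = 3.992×10⁶ − 2.374×10⁷ = -1.974×10⁷ K⁴.
|P_net| = 0.38·5.67×10⁻⁸·0.05641·1.974×10⁷.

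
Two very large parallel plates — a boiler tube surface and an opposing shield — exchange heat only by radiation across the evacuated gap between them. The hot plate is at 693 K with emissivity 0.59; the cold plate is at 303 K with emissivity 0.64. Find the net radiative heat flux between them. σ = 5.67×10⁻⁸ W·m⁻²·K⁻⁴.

For two infinite grey parallel plates, q = σ(T₁⁴ − T₂⁴)/(1/ε₁ + 1/ε₂ − 1).
T₁⁴ − T₂⁴ = 2.306×10¹¹ − 8.429×10⁹ = 2.222×10¹¹ K⁴.
1/ε₁ + 1/ε₂ − 1 = 1.695 + 1.562 − 1 = 2.257.
q = 5.67×10⁻⁸ × 2.222×10¹¹ / 2.257.

q ≈ 5580 W/m²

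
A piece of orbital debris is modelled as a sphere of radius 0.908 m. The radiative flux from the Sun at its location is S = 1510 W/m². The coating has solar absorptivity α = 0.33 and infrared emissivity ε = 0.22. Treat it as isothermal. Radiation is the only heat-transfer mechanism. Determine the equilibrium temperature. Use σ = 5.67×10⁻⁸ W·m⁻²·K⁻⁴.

T ≈ 316 K

At equilibrium, absorbed power = emitted power.
Absorbing cross-section = πr² = 2.590 m²; emitting surface = 4πr² = 10.36 m² (ratio 4).
αS·A_cross = εσ·A_surf·T⁴  ⇒  T⁴ = αS/(ε·4σ).
T⁴ = 0.330·1510/(0.22·4·5.67×10⁻⁸) = 9.987×10⁹ K⁴.
T = (9.987×10⁹)^(1/4).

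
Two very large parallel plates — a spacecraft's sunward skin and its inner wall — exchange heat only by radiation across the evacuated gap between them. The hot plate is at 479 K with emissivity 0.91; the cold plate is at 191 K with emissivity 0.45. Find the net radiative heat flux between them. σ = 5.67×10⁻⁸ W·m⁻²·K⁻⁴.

q ≈ 1250 W/m²

For two infinite grey parallel plates, q = σ(T₁⁴ − T₂⁴)/(1/ε₁ + 1/ε₂ − 1).
T₁⁴ − T₂⁴ = 5.264×10¹⁰ − 1.331×10⁹ = 5.131×10¹⁰ K⁴.
1/ε₁ + 1/ε₂ − 1 = 1.099 + 2.222 − 1 = 2.321.
q = 5.67×10⁻⁸ × 5.131×10¹⁰ / 2.321.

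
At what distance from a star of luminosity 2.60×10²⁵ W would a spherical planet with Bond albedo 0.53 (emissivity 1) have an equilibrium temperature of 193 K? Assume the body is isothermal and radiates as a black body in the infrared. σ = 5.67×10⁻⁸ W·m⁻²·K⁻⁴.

For an isothermal black-emitting sphere, (1−a)S·πr² = σ·4πr²·T⁴ ⇒ S = 4σT⁴/(1−a).
S = 4·5.67×10⁻⁸·(193)⁴/0.470 = 669.5 W/m².
Flux falls as S = L/(4πd²), so d = √(L/(4πS)) = √(2.60×10²⁵/(4π·669.5)).

d ≈ 5.56×10¹⁰ m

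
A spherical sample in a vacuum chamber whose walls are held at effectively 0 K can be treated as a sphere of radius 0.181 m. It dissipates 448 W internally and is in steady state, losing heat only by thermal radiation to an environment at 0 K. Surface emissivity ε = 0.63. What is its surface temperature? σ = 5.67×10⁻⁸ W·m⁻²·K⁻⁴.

Steady state: internal power = radiated power, P = εσA T⁴.
Radiating area A = 4πr² = 0.4117 m².
T⁴ = P/(εσA) = 448/(0.63·5.67×10⁻⁸·0.4117) = 3.046×10¹⁰ K⁴.
T = (3.046×10¹⁰)^(1/4).

T ≈ 418 K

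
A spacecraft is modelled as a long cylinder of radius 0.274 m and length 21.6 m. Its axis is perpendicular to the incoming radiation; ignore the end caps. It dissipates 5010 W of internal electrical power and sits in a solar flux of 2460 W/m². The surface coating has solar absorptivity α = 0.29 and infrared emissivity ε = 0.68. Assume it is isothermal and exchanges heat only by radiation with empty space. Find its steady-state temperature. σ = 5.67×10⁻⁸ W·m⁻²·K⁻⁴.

At steady state, absorbed solar power + internal power = radiated power.
Absorbed: α·S·A_cross = 0.29·2460·11.84 = 8444 W (cross-section 2rL).
Total input = 8444 + 5010 = 13450 W.
Radiated: εσ·A_surf·T⁴ with A_surf = 2πrL = 37.19 m².
T⁴ = 13450/(0.68·5.67×10⁻⁸·37.19) = 9.384×10⁹ K⁴.

T ≈ 311 K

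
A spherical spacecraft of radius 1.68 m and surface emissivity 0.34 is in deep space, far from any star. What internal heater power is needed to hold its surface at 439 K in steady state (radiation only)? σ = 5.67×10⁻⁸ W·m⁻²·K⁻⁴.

P ≈ 25400 W

P = εσ·4πr²·T⁴.
4πr² = 35.47 m²; T⁴ = 3.714×10¹⁰ K⁴.
P = 0.34·5.67×10⁻⁸·35.47·3.714×10¹⁰.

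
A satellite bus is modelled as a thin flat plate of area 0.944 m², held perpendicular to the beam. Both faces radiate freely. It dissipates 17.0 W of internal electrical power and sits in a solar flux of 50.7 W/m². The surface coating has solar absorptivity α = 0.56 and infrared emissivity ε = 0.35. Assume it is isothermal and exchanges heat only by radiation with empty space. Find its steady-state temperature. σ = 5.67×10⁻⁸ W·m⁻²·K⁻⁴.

T ≈ 185 K

At steady state, absorbed solar power + internal power = radiated power.
Absorbed: α·S·A_cross = 0.56·50.7·0.9440 = 26.80 W (cross-section A).
Total input = 26.80 + 17.0 = 43.80 W.
Radiated: εσ·A_surf·T⁴ with A_surf = 2A = 1.888 m².
T⁴ = 43.80/(0.35·5.67×10⁻⁸·1.888) = 1.169×10⁹ K⁴.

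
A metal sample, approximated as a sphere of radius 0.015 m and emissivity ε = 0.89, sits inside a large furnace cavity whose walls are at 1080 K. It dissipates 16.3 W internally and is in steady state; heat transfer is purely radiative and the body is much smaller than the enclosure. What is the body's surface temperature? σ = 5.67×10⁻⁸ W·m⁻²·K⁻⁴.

For a small grey body in a large enclosure, net radiated power = εσA(T⁴ − T_w⁴).
Steady state: P = εσA(T⁴ − T_w⁴) with A = 4πr² = 0.002827 m².
T⁴ = P/(εσA) + T_w⁴ = 16.3/(0.89·5.67×10⁻⁸·0.002827) + (1080)⁴
    = 1.142×10¹¹ + 1.360×10¹² = 1.475×10¹² K⁴.

T ≈ 1100 K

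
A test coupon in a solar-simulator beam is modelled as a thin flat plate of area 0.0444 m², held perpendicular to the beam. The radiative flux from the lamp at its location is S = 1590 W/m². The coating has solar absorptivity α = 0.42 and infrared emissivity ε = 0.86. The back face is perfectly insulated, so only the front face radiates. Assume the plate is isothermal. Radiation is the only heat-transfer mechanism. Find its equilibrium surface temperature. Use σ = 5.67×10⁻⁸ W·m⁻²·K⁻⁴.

T ≈ 342 K

At equilibrium, absorbed power = emitted power.
Absorbing cross-section = A = 0.04440 m²; emitting surface = A = 0.04440 m² (ratio 1).
αS·A_cross = εσ·A_surf·T⁴  ⇒  T⁴ = αS/(ε·1σ).
T⁴ = 0.420·1590/(0.86·1·5.67×10⁻⁸) = 1.370×10¹⁰ K⁴.
T = (1.370×10¹⁰)^(1/4).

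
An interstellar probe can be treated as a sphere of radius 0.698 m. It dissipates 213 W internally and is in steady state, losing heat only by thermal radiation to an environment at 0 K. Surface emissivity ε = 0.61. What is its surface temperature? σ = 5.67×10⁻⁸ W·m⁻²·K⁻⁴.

T ≈ 178 K

Steady state: internal power = radiated power, P = εσA T⁴.
Radiating area A = 4πr² = 6.122 m².
T⁴ = P/(εσA) = 213/(0.61·5.67×10⁻⁸·6.122) = 1.006×10⁹ K⁴.
T = (1.006×10⁹)^(1/4).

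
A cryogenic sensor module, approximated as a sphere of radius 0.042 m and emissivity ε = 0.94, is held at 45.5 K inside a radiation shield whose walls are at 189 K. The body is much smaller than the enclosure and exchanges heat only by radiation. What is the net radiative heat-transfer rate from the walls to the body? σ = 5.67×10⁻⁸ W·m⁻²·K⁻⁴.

P_net ≈ 1.50 W

For a small grey body in a large enclosure: P_net = εσA(T_body⁴ − T_wall⁴).
A = 4πr² = 0.02217 m²; T_body⁴ − T_wall⁴ = 4.286×10⁶ − 1.276×10⁹ = -1.272×10⁹ K⁴.
|P_net| = 0.94·5.67×10⁻⁸·0.02217·1.272×10⁹.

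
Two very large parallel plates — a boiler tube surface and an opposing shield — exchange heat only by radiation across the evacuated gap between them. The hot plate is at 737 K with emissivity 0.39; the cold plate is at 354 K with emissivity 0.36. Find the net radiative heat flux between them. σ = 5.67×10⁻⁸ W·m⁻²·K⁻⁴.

For two infinite grey parallel plates, q = σ(T₁⁴ − T₂⁴)/(1/ε₁ + 1/ε₂ − 1).
T₁⁴ − T₂⁴ = 2.950×10¹¹ − 1.570×10¹⁰ = 2.793×10¹¹ K⁴.
1/ε₁ + 1/ε₂ − 1 = 2.564 + 2.778 − 1 = 4.342.
q = 5.67×10⁻⁸ × 2.793×10¹¹ / 4.342.

q ≈ 3650 W/m²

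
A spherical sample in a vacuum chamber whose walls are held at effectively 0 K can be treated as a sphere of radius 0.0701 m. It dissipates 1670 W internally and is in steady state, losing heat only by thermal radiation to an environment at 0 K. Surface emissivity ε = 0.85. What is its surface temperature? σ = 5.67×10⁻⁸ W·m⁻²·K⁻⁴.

T ≈ 866 K

Steady state: internal power = radiated power, P = εσA T⁴.
Radiating area A = 4πr² = 0.06175 m².
T⁴ = P/(εσA) = 1670/(0.85·5.67×10⁻⁸·0.06175) = 5.611×10¹¹ K⁴.
T = (5.611×10¹¹)^(1/4).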